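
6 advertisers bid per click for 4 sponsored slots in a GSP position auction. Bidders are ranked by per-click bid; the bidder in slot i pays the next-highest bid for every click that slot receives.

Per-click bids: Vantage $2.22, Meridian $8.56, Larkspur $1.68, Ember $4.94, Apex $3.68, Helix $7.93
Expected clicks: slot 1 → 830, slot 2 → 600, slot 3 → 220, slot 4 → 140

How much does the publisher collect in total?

Sorting advertisers: $8.56 (Meridian) > $7.93 (Helix) > $4.94 (Ember) > $3.68 (Apex) > $2.22 (Vantage) > …
Slot 1: Meridian pays $7.93 × 830 = $6581.90
Slot 2: Helix pays $4.94 × 600 = $2964.00
Slot 3: Ember pays $3.68 × 220 = $809.60
Slot 4: Apex pays $2.22 × 140 = $310.80
Total = $10666.30

Total revenue: $10666.30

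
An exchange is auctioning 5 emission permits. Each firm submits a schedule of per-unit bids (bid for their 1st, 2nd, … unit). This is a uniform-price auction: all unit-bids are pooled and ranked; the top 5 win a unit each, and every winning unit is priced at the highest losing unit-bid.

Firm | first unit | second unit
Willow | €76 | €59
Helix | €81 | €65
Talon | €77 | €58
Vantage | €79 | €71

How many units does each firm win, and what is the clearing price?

Helix 1, Talon 1, Vantage 2, Willow 1; clearing price €65

Merging the schedules and taking the best 5: 81 (Helix-1), 79 (Vantage-1), 77 (Talon-1), 76 (Willow-1), 71 (Vantage-2)
Highest rejected unit-bid = €65.
Allocation: Helix 1, Talon 1, Vantage 2, Willow 1.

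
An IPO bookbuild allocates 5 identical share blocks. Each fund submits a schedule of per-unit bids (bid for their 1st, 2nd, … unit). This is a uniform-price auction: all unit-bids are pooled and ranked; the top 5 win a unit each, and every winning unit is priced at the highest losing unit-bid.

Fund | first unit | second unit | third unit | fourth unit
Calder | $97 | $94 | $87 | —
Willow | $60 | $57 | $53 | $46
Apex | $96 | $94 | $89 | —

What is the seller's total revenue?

Pooled unit-bids ranked (top 5): 97 (Calder-1), 96 (Apex-1), 94 (Calder-2), 94 (Apex-2), 89 (Apex-3)
First bid not allocated: $87.
Allocation: Apex 3, Calder 2. Every unit priced at $87.
Revenue = 5 × 87 = $435.

Total revenue: $435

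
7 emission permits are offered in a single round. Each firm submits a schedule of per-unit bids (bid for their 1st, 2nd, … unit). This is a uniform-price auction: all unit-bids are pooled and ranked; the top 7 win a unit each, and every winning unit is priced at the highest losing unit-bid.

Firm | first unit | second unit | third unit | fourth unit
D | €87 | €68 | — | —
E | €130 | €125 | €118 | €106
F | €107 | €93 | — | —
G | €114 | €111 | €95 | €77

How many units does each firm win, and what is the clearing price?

Merging the schedules and taking the best 7: 130 (E-1), 125 (E-2), 118 (E-3), 114 (G-1), 111 (G-2), 107 (F-1), 106 (E-4)
Highest rejected unit-bid = €95.
Allocation: E 4, F 1, G 2.

E 4, F 1, G 2; clearing price €95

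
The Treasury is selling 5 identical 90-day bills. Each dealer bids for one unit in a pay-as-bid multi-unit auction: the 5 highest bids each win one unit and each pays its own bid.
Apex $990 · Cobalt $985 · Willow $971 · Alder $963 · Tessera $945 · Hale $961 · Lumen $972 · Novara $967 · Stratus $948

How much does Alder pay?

Sorting: 990 (Apex), 985 (Cobalt), 972 (Lumen), 971 (Willow), 967 (Novara), 963 (Alder), 961 (Hale), …
Top 5: Apex, Cobalt, Lumen, Willow, Novara.
Alder does not win → $0.

Alder pays $0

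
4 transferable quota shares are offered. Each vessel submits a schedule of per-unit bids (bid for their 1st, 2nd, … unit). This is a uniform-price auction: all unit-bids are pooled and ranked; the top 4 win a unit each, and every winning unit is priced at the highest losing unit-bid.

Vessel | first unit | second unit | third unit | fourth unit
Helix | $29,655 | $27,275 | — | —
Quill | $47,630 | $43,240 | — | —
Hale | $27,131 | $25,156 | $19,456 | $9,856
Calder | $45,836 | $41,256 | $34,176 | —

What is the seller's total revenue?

Pooled unit-bids ranked (top 4): 47,630 (Quill-1), 45,836 (Calder-1), 43,240 (Quill-2), 41,256 (Calder-2)
The (k+1)-th unit-bid is $34,176.
Allocation: Calder 2, Quill 2. Every unit priced at $34,176.
Revenue = 4 × 34,176 = $136,704.

Total revenue: $136,704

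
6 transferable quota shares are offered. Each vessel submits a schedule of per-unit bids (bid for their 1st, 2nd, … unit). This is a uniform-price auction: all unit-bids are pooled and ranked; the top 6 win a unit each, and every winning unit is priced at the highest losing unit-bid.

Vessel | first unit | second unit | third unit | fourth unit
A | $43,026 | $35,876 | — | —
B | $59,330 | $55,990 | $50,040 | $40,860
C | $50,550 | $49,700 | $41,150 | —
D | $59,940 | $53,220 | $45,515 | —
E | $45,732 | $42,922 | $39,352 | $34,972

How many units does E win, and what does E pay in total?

E: 0 units, pays $0

Pooled unit-bids ranked (top 6): 59,940 (D-1), 59,330 (B-1), 55,990 (B-2), 53,220 (D-2), 50,550 (C-1), 50,040 (B-3)
Highest rejected unit-bid = $49,700.
E wins 0 unit(s) at $49,700 each.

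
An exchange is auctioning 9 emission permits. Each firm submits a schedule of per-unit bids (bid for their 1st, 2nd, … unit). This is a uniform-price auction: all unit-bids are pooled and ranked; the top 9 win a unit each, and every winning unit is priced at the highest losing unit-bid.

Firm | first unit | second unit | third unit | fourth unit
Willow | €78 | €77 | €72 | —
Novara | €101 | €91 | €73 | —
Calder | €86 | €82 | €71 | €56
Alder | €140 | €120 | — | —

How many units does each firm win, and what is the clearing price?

Alder 2, Calder 2, Novara 3, Willow 2; clearing price €72

All unit-bids, highest first — top 9: 140 (Alder-1), 120 (Alder-2), 101 (Novara-1), 91 (Novara-2), 86 (Calder-1), 82 (Calder-2), 78 (Willow-1), 77 (Willow-2), 73 (Novara-3)
First bid not allocated: €72.
Allocation: Alder 2, Calder 2, Novara 3, Willow 2.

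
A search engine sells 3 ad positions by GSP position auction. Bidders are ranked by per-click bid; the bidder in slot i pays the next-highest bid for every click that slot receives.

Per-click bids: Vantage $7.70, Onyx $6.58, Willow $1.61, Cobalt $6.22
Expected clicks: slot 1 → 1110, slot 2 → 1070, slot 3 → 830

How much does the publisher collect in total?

Total revenue: $15295.50

Sorting advertisers: $7.70 (Vantage) > $6.58 (Onyx) > $6.22 (Cobalt) > $1.61 (Willow)
Slot 1: Vantage pays $6.58 × 1110 = $7303.80
Slot 2: Onyx pays $6.22 × 1070 = $6655.40
Slot 3: Cobalt pays $1.61 × 830 = $1336.30
Total = $15295.50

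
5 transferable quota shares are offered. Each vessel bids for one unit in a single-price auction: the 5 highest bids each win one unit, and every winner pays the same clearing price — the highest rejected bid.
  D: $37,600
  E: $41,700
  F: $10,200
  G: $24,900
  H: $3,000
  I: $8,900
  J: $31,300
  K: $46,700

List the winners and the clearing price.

K, E, D, J, G; each pays $10,200

Ordering the bids: 46,700 (K), 41,700 (E), 37,600 (D), 31,300 (J), 24,900 (G), 10,200 (F), 8,900 (I), …
Top 5: K, E, D, J, G.
First losing bid is F's $10,200, which sets the uniform price.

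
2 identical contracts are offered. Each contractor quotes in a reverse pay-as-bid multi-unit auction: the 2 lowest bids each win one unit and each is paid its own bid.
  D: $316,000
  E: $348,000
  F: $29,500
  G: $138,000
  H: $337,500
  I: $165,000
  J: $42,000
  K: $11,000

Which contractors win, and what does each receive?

K $11,000, F $29,500

Sorting: 11,000 (K), 29,500 (F), 42,000 (J), 138,000 (G), …
Winners (2 units): K, F.
Each winner is paid its own bid: K $11,000, F $29,500.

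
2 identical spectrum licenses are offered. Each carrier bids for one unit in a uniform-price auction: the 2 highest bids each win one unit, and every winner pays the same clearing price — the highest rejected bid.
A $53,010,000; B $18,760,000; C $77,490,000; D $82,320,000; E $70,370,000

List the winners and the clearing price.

Ordering the bids: 82,320,000 (D), 77,490,000 (C), 70,370,000 (E), 53,010,000 (A), …
Top 2: D, C.
Clearing price = highest rejected bid = $70,370,000.

D, C; each pays $70,370,000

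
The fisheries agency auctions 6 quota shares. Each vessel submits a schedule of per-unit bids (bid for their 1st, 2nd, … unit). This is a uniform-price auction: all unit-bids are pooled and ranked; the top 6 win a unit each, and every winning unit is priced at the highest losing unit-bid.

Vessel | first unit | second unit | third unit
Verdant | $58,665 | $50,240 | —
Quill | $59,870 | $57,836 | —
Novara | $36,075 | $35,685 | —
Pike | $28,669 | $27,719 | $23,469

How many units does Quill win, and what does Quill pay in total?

All unit-bids, highest first — top 6: 59,870 (Quill-1), 58,665 (Verdant-1), 57,836 (Quill-2), 50,240 (Verdant-2), 36,075 (Novara-1), 35,685 (Novara-2)
Highest rejected unit-bid = $28,669.
Quill wins 2 unit(s) at $28,669 each.

Quill: 2 units, pays $57,338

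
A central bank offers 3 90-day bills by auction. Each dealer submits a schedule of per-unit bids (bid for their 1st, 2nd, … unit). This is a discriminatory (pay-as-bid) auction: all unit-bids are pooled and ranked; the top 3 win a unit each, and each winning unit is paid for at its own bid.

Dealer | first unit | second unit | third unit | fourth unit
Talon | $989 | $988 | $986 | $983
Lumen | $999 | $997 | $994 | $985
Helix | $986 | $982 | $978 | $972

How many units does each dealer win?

Lumen 3

Pooled unit-bids ranked (top 3): 999 (Lumen-1), 997 (Lumen-2), 994 (Lumen-3)
Next rejected bid: $989 (not a price — pay-as-bid).
Allocation: Lumen 3.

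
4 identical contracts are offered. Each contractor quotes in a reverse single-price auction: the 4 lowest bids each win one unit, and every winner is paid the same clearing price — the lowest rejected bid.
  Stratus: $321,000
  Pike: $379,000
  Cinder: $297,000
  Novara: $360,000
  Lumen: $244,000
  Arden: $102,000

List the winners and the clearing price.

Arden, Lumen, Cinder, Stratus; each is paid $360,000

Ordering the bids: 102,000 (Arden), 244,000 (Lumen), 297,000 (Cinder), 321,000 (Stratus), 360,000 (Novara), 379,000 (Pike)
The 4 lowest are Arden, Lumen, Cinder, Stratus.
Clearing price = lowest rejected bid = $360,000.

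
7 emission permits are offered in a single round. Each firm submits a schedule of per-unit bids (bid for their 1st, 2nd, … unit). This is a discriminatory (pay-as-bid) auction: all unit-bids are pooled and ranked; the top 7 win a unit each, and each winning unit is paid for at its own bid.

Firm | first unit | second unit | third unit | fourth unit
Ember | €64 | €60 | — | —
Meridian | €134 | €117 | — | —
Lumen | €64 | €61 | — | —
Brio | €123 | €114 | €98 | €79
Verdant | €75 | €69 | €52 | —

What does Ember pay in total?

Pooled unit-bids ranked (top 7): 134 (Meridian-1), 123 (Brio-1), 117 (Meridian-2), 114 (Brio-2), 98 (Brio-3), 79 (Brio-4), 75 (Verdant-1)
Next rejected bid: €69 (not a price — pay-as-bid).
Ember wins no units.

Ember pays €0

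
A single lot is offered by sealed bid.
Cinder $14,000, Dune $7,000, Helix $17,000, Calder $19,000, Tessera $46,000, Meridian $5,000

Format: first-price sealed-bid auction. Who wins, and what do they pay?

Tessera pays $46,000

Bids ranked: 46,000 (Tessera) > 19,000 (Calder) > 17,000 (Helix) > 14,000 (Cinder) > 7,000 (Dune) > 5,000 (Meridian)
Tessera is highest → pays own bid, $46,000.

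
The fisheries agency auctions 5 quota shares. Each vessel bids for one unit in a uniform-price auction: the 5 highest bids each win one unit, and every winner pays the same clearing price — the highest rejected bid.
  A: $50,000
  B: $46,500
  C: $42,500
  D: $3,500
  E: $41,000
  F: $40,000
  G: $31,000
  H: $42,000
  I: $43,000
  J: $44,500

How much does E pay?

E pays $0

Ordering the bids: 50,000 (A), 46,500 (B), 44,500 (J), 43,000 (I), 42,500 (C), 42,000 (H), 41,000 (E), …
The 5 highest are A, B, J, I, C.
Highest unsuccessful bid: $42,000 → clearing price.
E does not win → pays $0.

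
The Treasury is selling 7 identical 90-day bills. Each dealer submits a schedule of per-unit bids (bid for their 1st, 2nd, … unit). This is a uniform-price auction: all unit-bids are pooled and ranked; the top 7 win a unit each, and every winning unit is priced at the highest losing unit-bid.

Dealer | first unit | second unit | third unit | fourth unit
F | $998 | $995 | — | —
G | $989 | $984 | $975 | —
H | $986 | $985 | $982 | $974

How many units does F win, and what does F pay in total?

F: 2 units, pays $1,950

All unit-bids, highest first — top 7: 998 (F-1), 995 (F-2), 989 (G-1), 986 (H-1), 985 (H-2), 984 (G-2), 982 (H-3)
Highest rejected unit-bid = $975.
F wins 2 unit(s) at $975 each.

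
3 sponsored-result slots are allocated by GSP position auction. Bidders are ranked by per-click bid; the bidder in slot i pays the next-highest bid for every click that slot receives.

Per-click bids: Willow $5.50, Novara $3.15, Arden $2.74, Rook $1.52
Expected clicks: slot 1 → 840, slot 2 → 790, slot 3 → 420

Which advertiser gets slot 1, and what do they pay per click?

Willow; $3.15 per click

Sorting advertisers: $5.50 (Willow) > $3.15 (Novara) > $2.74 (Arden) > $1.52 (Rook)
Slot 1 goes to the first-ranked bidder, Willow, who pays the next bid down: $3.15/click.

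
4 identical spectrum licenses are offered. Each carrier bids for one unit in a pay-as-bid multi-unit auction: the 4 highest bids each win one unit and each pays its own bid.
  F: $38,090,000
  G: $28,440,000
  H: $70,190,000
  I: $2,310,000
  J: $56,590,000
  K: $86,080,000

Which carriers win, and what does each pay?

K $86,080,000, H $70,190,000, J $56,590,000, F $38,090,000

Sorting: 86,080,000 (K), 70,190,000 (H), 56,590,000 (J), 38,090,000 (F), 28,440,000 (G), 2,310,000 (I)
Top 4: K, H, J, F.
Each winner pays its own bid: K $86,080,000, H $70,190,000, J $56,590,000, F $38,090,000.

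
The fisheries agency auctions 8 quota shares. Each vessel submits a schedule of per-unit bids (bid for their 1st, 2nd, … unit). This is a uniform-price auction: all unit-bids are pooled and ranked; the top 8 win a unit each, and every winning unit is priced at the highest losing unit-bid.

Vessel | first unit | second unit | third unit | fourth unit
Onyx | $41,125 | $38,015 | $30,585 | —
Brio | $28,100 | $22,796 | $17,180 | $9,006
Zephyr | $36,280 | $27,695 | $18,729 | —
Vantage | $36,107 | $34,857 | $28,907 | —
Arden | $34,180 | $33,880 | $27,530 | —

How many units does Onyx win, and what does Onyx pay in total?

Onyx: 3 units, pays $86,721

All unit-bids, highest first — top 8: 41,125 (Onyx-1), 38,015 (Onyx-2), 36,280 (Zephyr-1), 36,107 (Vantage-1), 34,857 (Vantage-2), 34,180 (Arden-1), 33,880 (Arden-2), 30,585 (Onyx-3)
First bid not allocated: $28,907.
Onyx wins 3 unit(s) at $28,907 each.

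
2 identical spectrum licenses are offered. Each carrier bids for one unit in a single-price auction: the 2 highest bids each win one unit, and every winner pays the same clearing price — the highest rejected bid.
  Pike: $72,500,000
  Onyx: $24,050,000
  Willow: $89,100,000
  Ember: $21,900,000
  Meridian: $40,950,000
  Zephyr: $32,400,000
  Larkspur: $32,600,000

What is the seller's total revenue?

Ordering the bids: 89,100,000 (Willow), 72,500,000 (Pike), 40,950,000 (Meridian), 32,600,000 (Larkspur), …
The 2 highest are Willow, Pike.
Highest unsuccessful bid: $40,950,000 → clearing price.
Total revenue = 2 × $40,950,000 = $81,900,000.

Total revenue: $81,900,000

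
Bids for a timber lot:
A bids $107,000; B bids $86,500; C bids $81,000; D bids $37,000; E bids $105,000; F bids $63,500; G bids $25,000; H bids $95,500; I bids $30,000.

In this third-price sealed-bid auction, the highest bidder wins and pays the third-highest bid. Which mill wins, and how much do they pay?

A pays $95,500

Sorting bids: 107,000 (A) > 105,000 (E) > 95,500 (H) > 86,500 (B) > 81,000 (C) > 63,500 (F) > …
A wins; payment is bid #3 in the ranking = $95,500.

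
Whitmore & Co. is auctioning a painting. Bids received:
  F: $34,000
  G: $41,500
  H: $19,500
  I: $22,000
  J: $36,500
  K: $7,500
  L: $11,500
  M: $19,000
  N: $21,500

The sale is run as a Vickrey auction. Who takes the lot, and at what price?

Rule: the highest bidder wins and pays the second-highest bid.
Bids in order: 41,500 (G) > 36,500 (J) > 34,000 (F) > 22,000 (I) > 21,500 (N) > 19,500 (H) > …
G is highest; pays the second-highest bid, $36,500.

G pays $36,500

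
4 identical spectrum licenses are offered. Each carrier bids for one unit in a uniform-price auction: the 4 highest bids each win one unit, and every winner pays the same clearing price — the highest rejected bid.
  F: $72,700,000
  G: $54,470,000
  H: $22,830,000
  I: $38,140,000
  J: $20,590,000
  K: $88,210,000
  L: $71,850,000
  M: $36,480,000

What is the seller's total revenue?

Bids ranked high→low: 88,210,000 (K), 72,700,000 (F), 71,850,000 (L), 54,470,000 (G), 38,140,000 (I), 36,480,000 (M), …
The 4 highest are K, F, L, G.
Clearing price = highest rejected bid = $38,140,000.
Total revenue = 4 × $38,140,000 = $152,560,000.

Total revenue: $152,560,000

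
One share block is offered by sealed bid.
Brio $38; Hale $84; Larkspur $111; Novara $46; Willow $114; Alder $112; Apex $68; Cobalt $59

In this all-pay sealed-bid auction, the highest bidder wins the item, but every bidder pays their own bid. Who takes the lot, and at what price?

Willow pays $114

Rule: the highest bidder wins the item, but every bidder pays their own bid.
Bids in order: 114 (Willow) > 112 (Alder) > 111 (Larkspur) > 84 (Hale) > 68 (Apex) > 59 (Cobalt) > …
Willow is highest and takes the item; every bidder forfeits their bid.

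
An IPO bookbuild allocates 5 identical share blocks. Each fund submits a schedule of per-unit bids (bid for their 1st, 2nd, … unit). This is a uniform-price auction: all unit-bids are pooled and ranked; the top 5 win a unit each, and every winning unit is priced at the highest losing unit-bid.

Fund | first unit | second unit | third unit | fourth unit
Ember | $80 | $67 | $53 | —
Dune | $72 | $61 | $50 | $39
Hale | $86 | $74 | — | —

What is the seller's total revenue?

Total revenue: $305

Merging the schedules and taking the best 5: 86 (Hale-1), 80 (Ember-1), 74 (Hale-2), 72 (Dune-1), 67 (Ember-2)
The (k+1)-th unit-bid is $61.
Allocation: Dune 1, Ember 2, Hale 2. Every unit priced at $61.
Revenue = 5 × 61 = $305.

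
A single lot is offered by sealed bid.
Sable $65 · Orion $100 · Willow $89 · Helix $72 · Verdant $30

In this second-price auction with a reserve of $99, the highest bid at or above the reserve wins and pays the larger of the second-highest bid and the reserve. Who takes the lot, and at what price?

Bids ranked: 100 (Orion) > 89 (Willow) > 72 (Helix) > 65 (Sable) > 30 (Verdant)
Highest eligible bid: Orion at $100.
max(second-highest $89, reserve $99) = $99.

Orion pays $99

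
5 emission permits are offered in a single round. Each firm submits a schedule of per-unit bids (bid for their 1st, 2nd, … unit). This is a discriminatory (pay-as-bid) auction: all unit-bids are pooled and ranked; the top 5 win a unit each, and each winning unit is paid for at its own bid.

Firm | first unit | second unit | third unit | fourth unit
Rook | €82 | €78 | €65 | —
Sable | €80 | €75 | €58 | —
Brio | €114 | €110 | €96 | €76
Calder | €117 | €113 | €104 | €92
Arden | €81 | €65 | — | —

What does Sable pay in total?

Sable pays €0

Pooled unit-bids ranked (top 5): 117 (Calder-1), 114 (Brio-1), 113 (Calder-2), 110 (Brio-2), 104 (Calder-3)
Next rejected bid: €96 (not a price — pay-as-bid).
Sable wins no units.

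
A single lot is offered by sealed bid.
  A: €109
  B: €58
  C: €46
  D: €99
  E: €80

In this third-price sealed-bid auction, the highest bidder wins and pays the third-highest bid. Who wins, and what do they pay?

Rule: the highest bidder wins and pays the third-highest bid.
Sorting bids: 109 (A) > 99 (D) > 80 (E) > 58 (B) > 46 (C)
A is highest; pays the third-highest bid, €80.

A pays €80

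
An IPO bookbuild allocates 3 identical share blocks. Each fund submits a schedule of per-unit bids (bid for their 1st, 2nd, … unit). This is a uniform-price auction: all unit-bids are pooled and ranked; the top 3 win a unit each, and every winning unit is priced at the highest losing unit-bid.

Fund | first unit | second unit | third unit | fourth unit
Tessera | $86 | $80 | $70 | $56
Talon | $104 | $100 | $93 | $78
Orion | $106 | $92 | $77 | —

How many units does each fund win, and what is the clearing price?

All unit-bids, highest first — top 3: 106 (Orion-1), 104 (Talon-1), 100 (Talon-2)
First bid not allocated: $93.
Allocation: Orion 1, Talon 2.

Orion 1, Talon 2; clearing price $93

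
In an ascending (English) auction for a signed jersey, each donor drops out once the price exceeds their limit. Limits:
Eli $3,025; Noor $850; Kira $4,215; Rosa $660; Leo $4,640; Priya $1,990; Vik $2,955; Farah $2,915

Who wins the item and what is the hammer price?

Leo wins at $4,215

Ascending (English) auction: the price rises until one bidder remains; the winner pays the price at which the last rival dropped out.
Sorting limits: 4,640 (Leo) > 4,215 (Kira) > 3,025 (Eli) > 2,955 (Vik) > 2,915 (Farah) > 1,990 (Priya) > …
Kira is the last rival to drop out, at $4,215; Leo remains and wins at that price.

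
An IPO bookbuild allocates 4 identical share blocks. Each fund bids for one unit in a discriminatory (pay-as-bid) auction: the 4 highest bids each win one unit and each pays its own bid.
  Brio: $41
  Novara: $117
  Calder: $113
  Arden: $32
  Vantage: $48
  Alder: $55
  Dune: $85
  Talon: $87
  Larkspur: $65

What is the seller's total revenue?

Bids ranked high→low: 117 (Novara), 113 (Calder), 87 (Talon), 85 (Dune), 65 (Larkspur), 55 (Alder), …
Winners (4 units): Novara, Calder, Talon, Dune.
Total revenue = 117 + 113 + 87 + 85 = $402.

Total revenue: $402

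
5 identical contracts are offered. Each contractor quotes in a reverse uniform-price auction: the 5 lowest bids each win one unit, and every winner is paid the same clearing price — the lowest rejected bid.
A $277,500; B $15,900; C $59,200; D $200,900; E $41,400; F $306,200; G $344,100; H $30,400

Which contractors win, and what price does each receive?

Ordering the bids: 15,900 (B), 30,400 (H), 41,400 (E), 59,200 (C), 200,900 (D), 277,500 (A), 306,200 (F), …
The 5 lowest are B, H, E, C, D.
First losing bid is A's $277,500, which sets the uniform price.

B, H, E, C, D; each is paid $277,500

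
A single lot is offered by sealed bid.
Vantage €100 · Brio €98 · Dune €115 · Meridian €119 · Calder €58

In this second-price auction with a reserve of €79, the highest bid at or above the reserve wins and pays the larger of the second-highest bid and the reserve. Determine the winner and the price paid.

Meridian pays €115

Second-price auction with a reserve of €79: the highest bid at or above the reserve wins and pays the larger of the second-highest bid and the reserve.
Sorting bids: 119 (Meridian) > 115 (Dune) > 100 (Vantage) > 98 (Brio) > 58 (Calder)
Highest eligible bid: Meridian at €119.
Second-highest bid €115 exceeds the reserve €79 → payment €115.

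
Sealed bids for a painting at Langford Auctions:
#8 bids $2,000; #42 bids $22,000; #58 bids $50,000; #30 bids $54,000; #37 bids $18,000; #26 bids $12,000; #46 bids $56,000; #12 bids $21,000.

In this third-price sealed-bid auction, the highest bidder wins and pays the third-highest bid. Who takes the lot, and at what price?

#46 pays $50,000

Sorting bids: 56,000 (#46) > 54,000 (#30) > 50,000 (#58) > 22,000 (#42) > 21,000 (#12) > 18,000 (#37) > …
#46 wins; payment is bid #3 in the ranking = $50,000.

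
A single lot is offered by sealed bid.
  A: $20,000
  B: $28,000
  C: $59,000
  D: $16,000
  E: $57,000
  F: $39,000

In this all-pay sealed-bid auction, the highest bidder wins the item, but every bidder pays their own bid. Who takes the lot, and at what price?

C pays $59,000

Bids in order: 59,000 (C) > 57,000 (E) > 39,000 (F) > 28,000 (B) > 20,000 (A) > 16,000 (D)
C wins with the top bid; all bids are sunk regardless.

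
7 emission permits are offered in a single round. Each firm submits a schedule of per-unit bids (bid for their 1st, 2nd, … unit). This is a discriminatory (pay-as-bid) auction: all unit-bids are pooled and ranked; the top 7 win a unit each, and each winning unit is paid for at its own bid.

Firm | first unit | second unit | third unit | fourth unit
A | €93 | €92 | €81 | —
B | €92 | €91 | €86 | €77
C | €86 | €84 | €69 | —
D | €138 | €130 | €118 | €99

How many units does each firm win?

Pooled unit-bids ranked (top 7): 138 (D-1), 130 (D-2), 118 (D-3), 99 (D-4), 93 (A-1), 92 (A-2), 92 (B-1)
Next rejected bid: €91 (not a price — pay-as-bid).
Allocation: A 2, B 1, D 4.

A 2, B 1, D 4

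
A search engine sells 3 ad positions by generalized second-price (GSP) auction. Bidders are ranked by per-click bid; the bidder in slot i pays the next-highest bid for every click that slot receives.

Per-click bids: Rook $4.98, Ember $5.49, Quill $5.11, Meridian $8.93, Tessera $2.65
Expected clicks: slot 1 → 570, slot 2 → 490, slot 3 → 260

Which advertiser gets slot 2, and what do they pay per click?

Ember; $5.11 per click

Sorting advertisers: $8.93 (Meridian) > $5.49 (Ember) > $5.11 (Quill) > $4.98 (Rook) > …
Slot 2 goes to the second-ranked bidder, Ember, who pays the next bid down: $5.11/click.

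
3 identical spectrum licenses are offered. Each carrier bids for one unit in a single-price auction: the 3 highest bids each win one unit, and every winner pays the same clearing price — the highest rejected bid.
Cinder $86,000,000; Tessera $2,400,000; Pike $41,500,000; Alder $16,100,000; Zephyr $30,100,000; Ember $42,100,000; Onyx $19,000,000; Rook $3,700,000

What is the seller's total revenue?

Bids ranked high→low: 86,000,000 (Cinder), 42,100,000 (Ember), 41,500,000 (Pike), 30,100,000 (Zephyr), 19,000,000 (Onyx), …
Top 3: Cinder, Ember, Pike.
First losing bid is Zephyr's $30,100,000, which sets the uniform price.
Total revenue = 3 × $30,100,000 = $90,300,000.

Total revenue: $90,300,000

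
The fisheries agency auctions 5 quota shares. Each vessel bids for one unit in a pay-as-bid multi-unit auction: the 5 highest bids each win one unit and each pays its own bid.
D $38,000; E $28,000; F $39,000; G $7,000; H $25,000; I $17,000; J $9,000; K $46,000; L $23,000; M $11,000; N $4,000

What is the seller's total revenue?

Total revenue: $176,000

Sorting: 46,000 (K), 39,000 (F), 38,000 (D), 28,000 (E), 25,000 (H), 23,000 (L), 17,000 (I), …
The 5 highest are K, F, D, E, H.
Total revenue = 46,000 + 39,000 + 38,000 + 28,000 + 25,000 = $176,000.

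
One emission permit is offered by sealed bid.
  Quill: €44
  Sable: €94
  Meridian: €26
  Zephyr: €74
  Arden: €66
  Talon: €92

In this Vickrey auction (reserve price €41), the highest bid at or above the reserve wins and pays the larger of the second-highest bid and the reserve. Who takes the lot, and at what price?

Sable pays €92

Bids in order: 94 (Sable) > 92 (Talon) > 74 (Zephyr) > 66 (Arden) > 44 (Quill) > 26 (Meridian)
Sable has the top bid at or above the reserve (€94).
max(second-highest €92, reserve €41) = €92; the reserve does not bind.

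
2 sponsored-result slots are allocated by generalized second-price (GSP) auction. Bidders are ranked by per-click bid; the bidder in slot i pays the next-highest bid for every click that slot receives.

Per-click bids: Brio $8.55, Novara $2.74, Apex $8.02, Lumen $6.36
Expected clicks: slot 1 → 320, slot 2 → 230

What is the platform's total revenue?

Ranked by bid: $8.55 (Brio) > $8.02 (Apex) > $6.36 (Lumen) > …
Slot 1: Brio pays $8.02 × 320 = $2566.40
Slot 2: Apex pays $6.36 × 230 = $1462.80
Total = $4029.20

Total revenue: $4029.20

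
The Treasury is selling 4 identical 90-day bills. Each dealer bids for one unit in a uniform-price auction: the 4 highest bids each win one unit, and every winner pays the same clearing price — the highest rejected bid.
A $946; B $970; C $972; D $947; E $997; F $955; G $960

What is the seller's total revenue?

Bids ranked high→low: 997 (E), 972 (C), 970 (B), 960 (G), 955 (F), 947 (D), …
Top 4: E, C, B, G.
Clearing price = highest rejected bid = $955.
Total revenue = 4 × $955 = $3,820.

Total revenue: $3,820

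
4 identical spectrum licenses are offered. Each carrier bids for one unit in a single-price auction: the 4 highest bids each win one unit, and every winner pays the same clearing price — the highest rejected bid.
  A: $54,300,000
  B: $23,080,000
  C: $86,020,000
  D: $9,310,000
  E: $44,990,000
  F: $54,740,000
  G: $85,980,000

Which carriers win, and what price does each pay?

Ordering the bids: 86,020,000 (C), 85,980,000 (G), 54,740,000 (F), 54,300,000 (A), 44,990,000 (E), 23,080,000 (B), …
The 4 highest are C, G, F, A.
Highest unsuccessful bid: $44,990,000 → clearing price.

C, G, F, A; each pays $44,990,000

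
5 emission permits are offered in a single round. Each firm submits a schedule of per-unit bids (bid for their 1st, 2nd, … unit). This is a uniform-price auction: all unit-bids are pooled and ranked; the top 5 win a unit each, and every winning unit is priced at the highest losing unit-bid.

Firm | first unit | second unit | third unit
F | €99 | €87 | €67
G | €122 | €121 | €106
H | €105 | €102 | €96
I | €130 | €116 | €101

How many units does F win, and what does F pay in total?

F: 0 units, pays €0

Pooled unit-bids ranked (top 5): 130 (I-1), 122 (G-1), 121 (G-2), 116 (I-2), 106 (G-3)
Highest rejected unit-bid = €105.
F wins 0 unit(s) at €105 each.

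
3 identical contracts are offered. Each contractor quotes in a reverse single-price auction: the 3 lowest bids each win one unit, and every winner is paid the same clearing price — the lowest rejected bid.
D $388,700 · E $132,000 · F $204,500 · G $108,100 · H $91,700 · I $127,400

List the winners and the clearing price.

Sorting: 91,700 (H), 108,100 (G), 127,400 (I), 132,000 (E), 204,500 (F), …
The 3 lowest are H, G, I.
First losing bid is E's $132,000, which sets the uniform price.

H, G, I; each is paid $132,000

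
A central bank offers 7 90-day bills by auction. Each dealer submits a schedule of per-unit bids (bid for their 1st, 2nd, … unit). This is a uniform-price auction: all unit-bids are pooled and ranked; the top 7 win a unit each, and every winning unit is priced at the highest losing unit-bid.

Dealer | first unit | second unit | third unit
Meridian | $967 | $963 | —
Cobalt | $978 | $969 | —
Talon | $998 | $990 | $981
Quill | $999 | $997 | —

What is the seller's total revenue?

Merging the schedules and taking the best 7: 999 (Quill-1), 998 (Talon-1), 997 (Quill-2), 990 (Talon-2), 981 (Talon-3), 978 (Cobalt-1), 969 (Cobalt-2)
Highest rejected unit-bid = $967.
Allocation: Cobalt 2, Quill 2, Talon 3. Every unit priced at $967.
Revenue = 7 × 967 = $6,769.

Total revenue: $6,769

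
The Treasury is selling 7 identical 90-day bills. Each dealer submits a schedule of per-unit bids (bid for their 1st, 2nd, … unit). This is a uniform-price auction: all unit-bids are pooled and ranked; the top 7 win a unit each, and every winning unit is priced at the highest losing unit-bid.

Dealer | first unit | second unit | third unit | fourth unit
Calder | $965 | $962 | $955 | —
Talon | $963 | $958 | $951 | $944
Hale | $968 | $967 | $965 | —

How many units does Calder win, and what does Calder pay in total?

Merging the schedules and taking the best 7: 968 (Hale-1), 967 (Hale-2), 965 (Calder-1), 965 (Hale-3), 963 (Talon-1), 962 (Calder-2), 958 (Talon-2)
First bid not allocated: $955.
Calder wins 2 unit(s) at $955 each.

Calder: 2 units, pays $1,910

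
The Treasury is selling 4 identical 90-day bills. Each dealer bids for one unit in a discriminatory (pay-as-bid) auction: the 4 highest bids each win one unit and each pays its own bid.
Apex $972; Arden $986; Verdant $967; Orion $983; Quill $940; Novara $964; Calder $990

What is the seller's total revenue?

Total revenue: $3,931

Bids ranked high→low: 990 (Calder), 986 (Arden), 983 (Orion), 972 (Apex), 967 (Verdant), 964 (Novara), …
The 4 highest are Calder, Arden, Orion, Apex.
Total revenue = 990 + 986 + 983 + 972 = $3,931.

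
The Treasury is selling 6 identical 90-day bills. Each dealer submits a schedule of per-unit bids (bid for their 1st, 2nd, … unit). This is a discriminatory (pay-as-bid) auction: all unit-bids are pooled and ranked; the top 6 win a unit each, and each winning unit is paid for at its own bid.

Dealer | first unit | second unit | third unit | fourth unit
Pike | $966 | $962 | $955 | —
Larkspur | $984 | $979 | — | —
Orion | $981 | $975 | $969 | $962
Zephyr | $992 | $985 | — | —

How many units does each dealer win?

Larkspur 2, Orion 2, Zephyr 2

Merging the schedules and taking the best 6: 992 (Zephyr-1), 985 (Zephyr-2), 984 (Larkspur-1), 981 (Orion-1), 979 (Larkspur-2), 975 (Orion-2)
Next rejected bid: $969 (not a price — pay-as-bid).
Allocation: Larkspur 2, Orion 2, Zephyr 2.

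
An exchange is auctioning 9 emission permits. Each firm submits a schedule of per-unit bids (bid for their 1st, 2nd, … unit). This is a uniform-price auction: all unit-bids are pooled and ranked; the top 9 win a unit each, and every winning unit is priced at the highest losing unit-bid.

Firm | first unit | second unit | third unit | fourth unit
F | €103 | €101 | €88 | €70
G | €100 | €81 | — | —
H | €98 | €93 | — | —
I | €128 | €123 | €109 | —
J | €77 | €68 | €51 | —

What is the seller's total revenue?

Total revenue: €729

Merging the schedules and taking the best 9: 128 (I-1), 123 (I-2), 109 (I-3), 103 (F-1), 101 (F-2), 100 (G-1), 98 (H-1), 93 (H-2), 88 (F-3)
The (k+1)-th unit-bid is €81.
Allocation: F 3, G 1, H 2, I 3. Every unit priced at €81.
Revenue = 9 × 81 = €729.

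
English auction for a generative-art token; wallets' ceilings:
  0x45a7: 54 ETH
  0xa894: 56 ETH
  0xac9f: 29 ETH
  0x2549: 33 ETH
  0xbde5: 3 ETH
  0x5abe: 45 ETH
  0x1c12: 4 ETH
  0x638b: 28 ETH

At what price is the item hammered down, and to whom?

Limits ranked: 56 (0xa894) > 54 (0x45a7) > 45 (0x5abe) > 33 (0x2549) > 29 (0xac9f) > 28 (0x638b) > …
Once the price passes 54 ETH, only 0xa894 is left; the hammer falls at 0x45a7's limit of 54 ETH.

0xa894 wins at 54 ETH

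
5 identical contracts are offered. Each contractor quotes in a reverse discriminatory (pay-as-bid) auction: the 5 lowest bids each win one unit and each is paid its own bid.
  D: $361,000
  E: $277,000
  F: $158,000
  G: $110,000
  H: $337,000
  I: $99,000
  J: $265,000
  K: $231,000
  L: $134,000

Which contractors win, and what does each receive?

I $99,000, G $110,000, L $134,000, F $158,000, K $231,000

Bids ranked low→high: 99,000 (I), 110,000 (G), 134,000 (L), 158,000 (F), 231,000 (K), 265,000 (J), 277,000 (E), …
Winners (5 units): I, G, L, F, K.
Each winner is paid its own bid: I $99,000, G $110,000, L $134,000, F $158,000, K $231,000.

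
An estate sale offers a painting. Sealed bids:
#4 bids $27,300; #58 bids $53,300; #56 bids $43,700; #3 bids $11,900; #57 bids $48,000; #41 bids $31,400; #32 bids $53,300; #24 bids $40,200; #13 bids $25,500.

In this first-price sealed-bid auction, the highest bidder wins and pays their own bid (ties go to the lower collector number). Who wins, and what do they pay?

#32 pays $53,300

Bids in order: 53,300 (#32) > 53,300 (#58) > 48,000 (#57) > 43,700 (#56) > 40,200 (#24) > 31,400 (#41) > …
#32 and #58 tie at $53,300; tie-break gives it to #32.
First-price: #32 pays what they bid, $53,300.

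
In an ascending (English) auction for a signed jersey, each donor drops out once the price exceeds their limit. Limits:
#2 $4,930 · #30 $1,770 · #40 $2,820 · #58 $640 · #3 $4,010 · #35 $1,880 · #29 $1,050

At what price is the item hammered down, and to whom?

Ascending (English) auction: the price rises until one bidder remains; the winner pays the price at which the last rival dropped out.
Limits ranked: 4,930 (#2) > 4,010 (#3) > 2,820 (#40) > 1,880 (#35) > 1,770 (#30) > 1,050 (#29) > …
Bidding ends when #3 exits at $4,010; #2 takes it.

#2 wins at $4,010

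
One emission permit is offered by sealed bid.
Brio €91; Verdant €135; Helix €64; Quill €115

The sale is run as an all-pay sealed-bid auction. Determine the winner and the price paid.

Verdant pays €135

Bids ranked: 135 (Verdant) > 115 (Quill) > 91 (Brio) > 64 (Helix)
Verdant wins with the top bid; all bids are sunk regardless.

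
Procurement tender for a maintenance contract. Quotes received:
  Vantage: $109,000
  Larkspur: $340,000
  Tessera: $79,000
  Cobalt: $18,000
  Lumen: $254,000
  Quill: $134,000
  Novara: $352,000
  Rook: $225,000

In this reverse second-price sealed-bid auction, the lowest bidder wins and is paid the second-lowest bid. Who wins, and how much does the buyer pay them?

Cobalt is paid $79,000

Reverse second-price sealed-bid auction: the lowest bidder wins and is paid the second-lowest bid.
Bids in order: 18,000 (Cobalt) < 79,000 (Tessera) < 109,000 (Vantage) < 134,000 (Quill) < 225,000 (Rook) < 254,000 (Lumen) < …
Second-price: Cobalt is paid Tessera's bid of $79,000.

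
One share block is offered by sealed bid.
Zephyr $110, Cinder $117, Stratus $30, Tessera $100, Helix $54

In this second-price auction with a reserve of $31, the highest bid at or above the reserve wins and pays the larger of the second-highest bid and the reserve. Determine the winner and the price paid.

Second-price auction with a reserve of $31: the highest bid at or above the reserve wins and pays the larger of the second-highest bid and the reserve.
Bids ranked: 117 (Cinder) > 110 (Zephyr) > 100 (Tessera) > 54 (Helix) > 30 (Stratus)
Highest eligible bid: Cinder at $117.
Second-highest bid $110 exceeds the reserve $31 → payment $110.

Cinder pays $110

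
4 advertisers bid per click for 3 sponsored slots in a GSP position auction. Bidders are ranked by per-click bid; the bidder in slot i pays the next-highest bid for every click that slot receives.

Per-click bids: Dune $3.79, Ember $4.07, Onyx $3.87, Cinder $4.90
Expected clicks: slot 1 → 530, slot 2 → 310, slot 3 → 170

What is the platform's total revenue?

Total revenue: $4001.10

Ranked by bid: $4.90 (Cinder) > $4.07 (Ember) > $3.87 (Onyx) > $3.79 (Dune)
Slot 1: Cinder pays $4.07 × 530 = $2157.10
Slot 2: Ember pays $3.87 × 310 = $1199.70
Slot 3: Onyx pays $3.79 × 170 = $644.30
Total = $4001.10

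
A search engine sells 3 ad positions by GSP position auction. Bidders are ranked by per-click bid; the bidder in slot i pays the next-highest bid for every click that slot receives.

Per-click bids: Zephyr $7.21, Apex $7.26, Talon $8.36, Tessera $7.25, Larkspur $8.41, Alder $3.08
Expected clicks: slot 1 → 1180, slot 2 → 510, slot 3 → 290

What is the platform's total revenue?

Total revenue: $15669.90

Sorting advertisers: $8.41 (Larkspur) > $8.36 (Talon) > $7.26 (Apex) > $7.25 (Tessera) > …
Slot 1: Larkspur pays $8.36 × 1180 = $9864.80
Slot 2: Talon pays $7.26 × 510 = $3702.60
Slot 3: Apex pays $7.25 × 290 = $2102.50
Total = $15669.90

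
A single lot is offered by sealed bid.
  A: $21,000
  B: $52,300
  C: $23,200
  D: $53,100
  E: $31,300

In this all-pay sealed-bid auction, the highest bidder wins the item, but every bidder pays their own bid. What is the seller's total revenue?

Rule: the highest bidder wins the item, but every bidder pays their own bid.
Bids in order: 53,100 (D) > 52,300 (B) > 31,300 (E) > 23,200 (C) > 21,000 (A)
D wins with the top bid; all bids are sunk regardless.
Every bidder forfeits their bid regardless of winning.
Revenue = 21,000 + 52,300 + 23,200 + 53,100 + 31,300 = $180,900.

Total revenue: $180,900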